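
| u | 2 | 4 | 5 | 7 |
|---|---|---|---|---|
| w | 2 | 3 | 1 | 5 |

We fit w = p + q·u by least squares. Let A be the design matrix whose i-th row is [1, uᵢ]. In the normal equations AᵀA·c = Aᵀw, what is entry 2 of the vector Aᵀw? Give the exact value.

Entry 2 ↔ basis u, so (Aᵀw)_{2} = Σᵢ (u)·wᵢ = (2)·(2) + (4)·(3) + (5)·(1) + (7)·(5) = 56.

56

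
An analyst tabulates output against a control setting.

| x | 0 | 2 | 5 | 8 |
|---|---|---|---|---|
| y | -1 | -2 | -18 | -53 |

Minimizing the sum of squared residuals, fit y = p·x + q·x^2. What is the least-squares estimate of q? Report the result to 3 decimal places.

q = -0.977

Sums needed: Σx·x = 93, Σx·x^2 = 645, Σx^2·x^2 = 4737.
Moment sums: Σx·y = -518, Σx^2·y = -3850.
Determinant 93·4737 − 645² = 24516.
p = ((-518)·4737 − 645·(-3850))/24516 = 273/227; q = (93·(-3850) − 645·(-518))/24516 = -665/681.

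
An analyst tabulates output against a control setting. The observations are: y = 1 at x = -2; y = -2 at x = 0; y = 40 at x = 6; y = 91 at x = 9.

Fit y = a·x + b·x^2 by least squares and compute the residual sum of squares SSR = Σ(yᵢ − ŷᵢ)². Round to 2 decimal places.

SSR = 9.73

Normal-equation sums: Σx·x = 121, Σx·x^2 = 937, Σx^2·x^2 = 7873.
For Mᵀy: Σx·y = 1057, Σx^2·y = 8815.
Normal equations: [[121, 937]; [937, 7873]]·[a, b]ᵀ = [1057, 8815]ᵀ.
Determinant 121·7873 − 937² = 74664.
a = (1057·7873 − 937·8815)/74664 = 10351/12444; b = (121·8815 − 937·1057)/74664 = 12701/12444.
Residuals: -2943/2074, -2, -3597/2074, 872/1037; SSR = 20177/2074.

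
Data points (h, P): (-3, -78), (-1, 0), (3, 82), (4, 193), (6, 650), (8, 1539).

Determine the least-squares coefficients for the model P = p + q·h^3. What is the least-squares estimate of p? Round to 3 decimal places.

p = 2.003

From the data, Σ1 = 6, Σh^3 = 791, Σh^3·h^3 = 314355.
And ΣP = 2386, Σh^3·P = 945040.
Eliminating q: 314355·(row 1) − 791·(row 2) gives 1260449·p = 314355·2386 − 791·945040 = 2524390, so p = 2524390/1260449.
Then q = (945040 − 791·(2524390/1260449))/314355 = 3782914/1260449.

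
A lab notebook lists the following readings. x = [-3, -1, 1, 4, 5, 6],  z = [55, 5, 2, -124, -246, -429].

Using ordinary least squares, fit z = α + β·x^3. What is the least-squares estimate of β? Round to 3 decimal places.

Normal-equation sums: Σ1 = 6, Σx^3 = 378, Σx^3·x^3 = 67108.
And Σz = -737, Σx^3·z = -132838.
So MᵀM·[α, β]ᵀ = Mᵀz: [[6, 378]; [378, 67108]]·[α, β]ᵀ = [-737, -132838]ᵀ.
Determinant 6·67108 − 378² = 259764.
α = ((-737)·67108 − 378·(-132838))/259764 = 188542/64941; β = (6·(-132838) − 378·(-737))/259764 = -86407/43294.

β = -1.996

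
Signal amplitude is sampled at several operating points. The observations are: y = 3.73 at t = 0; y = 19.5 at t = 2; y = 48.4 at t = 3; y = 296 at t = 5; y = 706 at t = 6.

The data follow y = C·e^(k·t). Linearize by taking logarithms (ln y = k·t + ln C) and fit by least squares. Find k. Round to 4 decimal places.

Let Y = ln y. Fitting Y = k·t + ln C by least squares:
Σt = 16.0000, Σ(t)² = 74.0000, Σln y = 20.4163, Σt·ln y = 85.3888.
Equations: 74.0000·k + 16.0000·ln C = 85.3888;  16.0000·k + 5·ln C = 20.4163.
Slope k = (n·Σt·ln y − Σt·Σln y)/(n·Σ(t)² − (Σt)²) = (5·85.3888 − 16.0000·20.4163)/114.0000 = 0.87968; ln C = (Σln y − k·Σt)/n = 1.26829.

k = 0.8797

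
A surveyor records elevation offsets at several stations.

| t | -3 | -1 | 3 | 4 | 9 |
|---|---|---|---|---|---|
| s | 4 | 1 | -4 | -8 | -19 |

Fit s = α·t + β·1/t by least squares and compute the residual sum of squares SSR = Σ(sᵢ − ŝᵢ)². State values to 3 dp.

Normal-equation sums: Σt·t = 116, Σt·1/t = 5, Σ1/t·1/t = 1681/1296.
And Σt·s = -228, Σ1/t·s = -70/9.
Eliminating β: (1681/1296)·(row 1) − 5·(row 2) gives (40649/324)·α = (1681/1296)·(-228) − 5·(-70/9) = -27739/108, so α = -83217/40649.
Then β = ((-70/9) − 5·(-83217/40649))/(1681/1296) = 77040/40649.
Residuals: -61375/40649, 34472/40649, 61375/40649, -11584/40649, -31938/40649; SSR = 242966/40649.

SSR = 5.977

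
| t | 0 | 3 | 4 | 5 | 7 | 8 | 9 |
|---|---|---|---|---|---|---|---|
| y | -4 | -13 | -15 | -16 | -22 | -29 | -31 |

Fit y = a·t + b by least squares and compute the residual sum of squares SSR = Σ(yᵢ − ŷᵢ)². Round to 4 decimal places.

SSR = 14.8350

From the data, Σt·t = 244, Σt = 36, Σ1 = 7.
Right-hand side: Σt·y = -844, Σy = -130.
Normal equations: [[244, 36]; [36, 7]]·[a, b]ᵀ = [-844, -130]ᵀ.
Determinant 244·7 − 36² = 412.
a = ((-844)·7 − 36·(-130))/412 = -307/103; b = (244·(-130) − 36·(-844))/412 = -334/103.
Residuals: -78/103, -84/103, 17/103, 221/103, 217/103, -197/103, -96/103; SSR = 1528/103.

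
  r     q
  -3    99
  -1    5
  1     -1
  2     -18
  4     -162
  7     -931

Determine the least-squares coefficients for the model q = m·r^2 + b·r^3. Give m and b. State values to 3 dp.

m = 1.913, b = -2.989

Compute the Gram sums: Σr^2·r^2 = 2756, Σr^2·r^3 = 17620, Σr^3·r^3 = 122540.
For Xᵀq: Σr^2·q = -47388, Σr^3·q = -332524.
So XᵀX·[m, b]ᵀ = Xᵀq: [[2756, 17620]; [17620, 122540]]·[m, b]ᵀ = [-47388, -332524]ᵀ.
Eliminating b: 122540·(row 1) − 17620·(row 2) gives 27255840·m = 122540·(-47388) − 17620·(-332524) = 52147360, so m = 325921/170349.
Then b = ((-332524) − 17620·(325921/170349))/122540 = -2545612/851745.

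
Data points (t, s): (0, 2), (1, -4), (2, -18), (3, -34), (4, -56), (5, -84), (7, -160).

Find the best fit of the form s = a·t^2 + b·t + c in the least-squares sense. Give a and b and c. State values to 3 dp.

From the data, Σt^2·t^2 = 3380, Σt^2·t = 568, Σt^2 = 104, Σt·t = 104, Σt = 22, Σ1 = 7.
For Aᵀs: Σt^2·s = -11218, Σt·s = -1906, Σs = -354.
AᵀA·[a, b, c]ᵀ = Aᵀs becomes [[3380, 568, 104]; [568, 104, 22]; [104, 22, 7]]·[a, b, c]ᵀ = [-11218, -1906, -354]ᵀ.
Inverting the 3×3 Gram matrix, [a, b, c]ᵀ = [-14323/5082, -16591/5082, 189/121]ᵀ.

a = -2.818, b = -3.265, c = 1.562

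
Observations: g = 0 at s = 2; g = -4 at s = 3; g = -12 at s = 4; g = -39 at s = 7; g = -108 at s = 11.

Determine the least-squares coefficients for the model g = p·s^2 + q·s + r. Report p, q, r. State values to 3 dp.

From the data, Σs^2·s^2 = 17395, Σs^2·s = 1773, Σs^2 = 199, Σs·s = 199, Σs = 27, Σ1 = 5.
Moment sums: Σs^2·g = -15207, Σs·g = -1521, Σg = -163.
Normal equations: [[17395, 1773, 199]; [1773, 199, 27]; [199, 27, 5]]·[p, q, r]ᵀ = [-15207, -1521, -163]ᵀ.
Row-reducing yields p = -20435/20371, q = 22896/20371, r = 25580/20371.

p = -1.003, q = 1.124, r = 1.256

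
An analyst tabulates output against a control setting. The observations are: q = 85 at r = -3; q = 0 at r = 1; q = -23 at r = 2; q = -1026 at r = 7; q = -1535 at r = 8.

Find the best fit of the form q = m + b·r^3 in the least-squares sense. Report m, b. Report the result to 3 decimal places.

Forming XᵀX = [[5, 837]; [837, 380587]] and Xᵀq = [-2499, -1140317]ᵀ gives XᵀX·[m, b]ᵀ = Xᵀq.
Eliminating b: 380587·(row 1) − 837·(row 2) gives 1202366·m = 380587·(-2499) − 837·(-1140317) = 3358416, so m = 54168/19393.
Then b = ((-1140317) − 837·(54168/19393))/380587 = -1804961/601183.

m = 2.793, b = -3.002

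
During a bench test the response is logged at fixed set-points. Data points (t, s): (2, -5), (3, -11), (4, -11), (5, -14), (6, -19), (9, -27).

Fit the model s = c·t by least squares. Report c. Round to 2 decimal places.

c = -3.01

Normal-equation sums: Σt·t = 171.
For Mᵀs: Σt·s = -514.
c = (-514)/171 = -3.00585.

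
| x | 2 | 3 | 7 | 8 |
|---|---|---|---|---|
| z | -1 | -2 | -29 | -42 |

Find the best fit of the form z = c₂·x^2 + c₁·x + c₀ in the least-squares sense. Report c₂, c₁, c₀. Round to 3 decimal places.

Normal-equation sums: Σx^2·x^2 = 6594, Σx^2·x = 890, Σx^2 = 126, Σx·x = 126, Σx = 20, Σ1 = 4.
For Mᵀz: Σx^2·z = -4131, Σx·z = -547, Σz = -74.
Normal equations: [[6594, 890, 126]; [890, 126, 20]; [126, 20, 4]]·[c₂, c₁, c₀]ᵀ = [-4131, -547, -74]ᵀ.
Solving the 3×3 system (Gaussian elimination) gives c₂ = -6/5, c₁ = 135/26, c₀ = -433/65.

c₂ = -1.200, c₁ = 5.192, c₀ = -6.662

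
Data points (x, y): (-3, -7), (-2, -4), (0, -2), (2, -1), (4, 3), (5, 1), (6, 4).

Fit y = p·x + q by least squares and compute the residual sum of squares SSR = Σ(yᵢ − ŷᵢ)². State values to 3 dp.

The normal equations are: 94·p + 12·q = 68;  12·p + 7·q = -6.
Determinant 94·7 − 12² = 514.
p = (68·7 − 12·(-6))/514 = 274/257; q = (94·(-6) − 12·68)/514 = -690/257.
Residuals: -287/257, 210/257, 176/257, -115/257, 365/257, -423/257, 74/257; SSR = 1900/257.

SSR = 7.393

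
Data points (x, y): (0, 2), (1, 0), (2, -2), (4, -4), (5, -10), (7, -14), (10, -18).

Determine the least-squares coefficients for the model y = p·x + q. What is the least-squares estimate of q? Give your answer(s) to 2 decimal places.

From the data, Σx·x = 195, Σx = 29, Σ1 = 7.
For Aᵀy: Σx·y = -348, Σy = -46.
So AᵀA·[p, q]ᵀ = Aᵀy: [[195, 29]; [29, 7]]·[p, q]ᵀ = [-348, -46]ᵀ.
Δ = 195·7 − 29² = 524.
p = ((-348)·7 − 29·(-46))/524 = -551/262; q = (195·(-46) − 29·(-348))/524 = 561/262.

q = 2.14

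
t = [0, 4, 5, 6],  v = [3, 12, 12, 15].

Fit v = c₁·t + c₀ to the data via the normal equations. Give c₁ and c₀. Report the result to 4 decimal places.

With design matrix A, AᵀA = [[77, 15]; [15, 4]] and Aᵀv = [198, 42]ᵀ.
Determinant 77·4 − 15² = 83.
c₁ = (198·4 − 15·42)/83 = 162/83; c₀ = (77·42 − 15·198)/83 = 264/83.

c₁ = 1.9518, c₀ = 3.1807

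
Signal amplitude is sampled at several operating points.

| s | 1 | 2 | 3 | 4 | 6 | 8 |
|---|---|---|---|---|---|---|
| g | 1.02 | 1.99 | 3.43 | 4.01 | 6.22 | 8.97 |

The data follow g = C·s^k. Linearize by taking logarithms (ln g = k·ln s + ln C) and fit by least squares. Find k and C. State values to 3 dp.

Linearized form: ln g = k·ln s + ln C. From the 6 transformed points,
Σln s = 7.0493, Σ(ln s)² = 11.1437, Σln g = 7.3509, Σln s·ln g = 11.5933.
Normal system: [[11.1437, 7.0493]; [7.0493, 6]]·[k, ln C]ᵀ = [11.5933, 7.3509]ᵀ.
Slope k = (n·Σln s·ln g − Σln s·Σln g)/(n·Σ(ln s)² − (Σln s)²) = (6·11.5933 − 7.0493·7.3509)/17.1702 = 1.03327; ln C = (Σln g − k·Σln s)/n = 0.01120, so C = exp(0.01120) = 1.01126.

k = 1.033, C = 1.011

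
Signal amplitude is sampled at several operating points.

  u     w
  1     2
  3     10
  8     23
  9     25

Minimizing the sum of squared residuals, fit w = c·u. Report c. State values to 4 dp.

c = 2.8452

The normal equations are: 155·c = 441.
Hence c = 441 / 155 ≈ 2.84516.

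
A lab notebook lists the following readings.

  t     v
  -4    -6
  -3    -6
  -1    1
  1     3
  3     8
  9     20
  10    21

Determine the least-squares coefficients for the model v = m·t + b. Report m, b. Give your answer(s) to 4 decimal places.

The normal equations are: 217·m + 15·b = 458;  15·m + 7·b = 41.
Determinant 217·7 − 15² = 1294.
m = (458·7 − 15·41)/1294 = 2591/1294; b = (217·41 − 15·458)/1294 = 2027/1294.

m = 2.0023, b = 1.5665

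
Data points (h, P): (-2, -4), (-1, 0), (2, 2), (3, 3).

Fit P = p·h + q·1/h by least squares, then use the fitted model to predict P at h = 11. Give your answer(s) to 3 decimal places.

P̂ = 15.006

The normal equations are: 18·p + 4·q = 21;  4·p + (29/18)·q = 4.
Eliminating q: (29/18)·(row 1) − 4·(row 2) gives 13·p = (29/18)·21 − 4·4 = 107/6, so p = 107/78.
Then q = (4 − 4·(107/78))/(29/18) = -12/13.
At h = 11: P̂ = (107/78)·(11) + (-12/13)·(1/11) = 12875/858.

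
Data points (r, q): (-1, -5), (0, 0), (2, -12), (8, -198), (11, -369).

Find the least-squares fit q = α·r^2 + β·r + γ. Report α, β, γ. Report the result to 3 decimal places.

α = -3.034, β = -0.170, γ = -0.820

With design matrix A, AᵀA = [[18754, 1850, 190]; [1850, 190, 20]; [190, 20, 5]] and Aᵀq = [-57374, -5662, -584]ᵀ.
Inverting the 3×3 Gram matrix, [α, β, γ]ᵀ = [-2039/672, -571/3360, -459/560]ᵀ.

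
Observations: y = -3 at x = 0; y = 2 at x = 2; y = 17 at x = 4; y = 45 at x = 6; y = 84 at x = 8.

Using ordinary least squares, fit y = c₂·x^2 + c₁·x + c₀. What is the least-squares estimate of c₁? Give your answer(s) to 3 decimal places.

Sums needed: Σx^2·x^2 = 5664, Σx^2·x = 800, Σx^2 = 120, Σx·x = 120, Σx = 20, Σ1 = 5.
Right-hand side: Σx^2·y = 7276, Σx·y = 1014, Σy = 145.
Solving the 3×3 system (Gaussian elimination) gives c₂ = 81/56, c₁ = -101/140, c₀ = -99/35.

c₁ = -0.721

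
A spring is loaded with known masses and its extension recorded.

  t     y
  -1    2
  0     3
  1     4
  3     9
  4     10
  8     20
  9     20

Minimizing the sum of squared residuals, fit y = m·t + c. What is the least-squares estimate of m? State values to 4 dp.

MᵀM·[m, c]ᵀ = Mᵀy reads: 172·m + 24·c = 409;  24·m + 7·c = 68.
Determinant 172·7 − 24² = 628.
m = (409·7 − 24·68)/628 = 1231/628; c = (172·68 − 24·409)/628 = 470/157.

m = 1.9602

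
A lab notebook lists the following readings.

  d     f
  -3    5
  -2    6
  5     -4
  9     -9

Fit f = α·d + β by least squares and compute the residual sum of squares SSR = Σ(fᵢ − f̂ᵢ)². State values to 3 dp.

AᵀA·[α, β]ᵀ = Aᵀf reads: 119·α + 9·β = -128;  9·α + 4·β = -2.
(Σd·d = 119, Σd = 9, Σ1 = 4, Σd·f = -128, Σf = -2.)
Determinant 119·4 − 9² = 395.
α = ((-128)·4 − 9·(-2))/395 = -494/395; β = (119·(-2) − 9·(-128))/395 = 914/395.
Residuals: -421/395, 468/395, -24/395, -23/395; SSR = 1006/395.

SSR = 2.547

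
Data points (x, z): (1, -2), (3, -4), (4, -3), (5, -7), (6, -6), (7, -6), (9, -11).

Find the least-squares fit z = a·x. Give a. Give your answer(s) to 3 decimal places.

Sums needed: Σx·x = 217.
Right-hand side: Σx·z = -238.
So AᵀA·[a]ᵀ = Aᵀz: [[217]]·[a]ᵀ = [-238]ᵀ.
Hence a = -238 / 217 ≈ -1.09677.

a = -1.097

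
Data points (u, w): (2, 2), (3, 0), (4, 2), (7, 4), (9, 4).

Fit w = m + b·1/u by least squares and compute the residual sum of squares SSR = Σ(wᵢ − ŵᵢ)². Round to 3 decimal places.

SSR = 6.325

From the data, Σ1 = 5, Σ1/u = 337/252, Σ1/u·1/u = 28981/63504.
Right-hand side: Σw = 12, Σ1/u·w = 317/126.
det = 5·(28981/63504) − (337/252)² = 3917/7938.
m = (12·(28981/63504) − (337/252)·(317/126))/(3917/7938) = 67057/15668; b = (5·(317/126) − (337/252)·12)/(3917/7938) = -27531/3917.
Residuals: 19341/15668, -30349/15668, -4095/7834, 11347/15668, 7851/15668; SSR = 49547/7834.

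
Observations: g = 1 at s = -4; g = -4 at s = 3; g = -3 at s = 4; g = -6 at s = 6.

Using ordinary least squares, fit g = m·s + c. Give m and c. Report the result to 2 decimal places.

Compute the Gram sums: Σs·s = 77, Σs = 9, Σ1 = 4.
Right-hand side: Σs·g = -64, Σg = -12.
AᵀA·[m, c]ᵀ = Aᵀg becomes [[77, 9]; [9, 4]]·[m, c]ᵀ = [-64, -12]ᵀ.
Eliminating c: 4·(row 1) − 9·(row 2) gives 227·m = 4·(-64) − 9·(-12) = -148, so m = -148/227.
Then c = ((-12) − 9·(-148/227))/4 = -348/227.

m = -0.65, c = -1.53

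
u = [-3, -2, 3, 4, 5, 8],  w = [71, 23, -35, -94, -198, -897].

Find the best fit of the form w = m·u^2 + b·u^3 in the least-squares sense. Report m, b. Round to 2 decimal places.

m = 2.07, b = -2.01

From the data, Σu^2·u^2 = 5155, Σu^2·u^3 = 36885, Σu^3·u^3 = 283387.
Right-hand side: Σu^2·w = -63446, Σu^3·w = -493076.
Normal equations: [[5155, 36885]; [36885, 283387]]·[m, b]ᵀ = [-63446, -493076]ᵀ.
det = 5155·283387 − 36885² = 100356760.
m = ((-63446)·283387 − 36885·(-493076))/100356760 = 103668329/50178380; b = (5155·(-493076) − 36885·(-63446))/100356760 = -20160107/10035676.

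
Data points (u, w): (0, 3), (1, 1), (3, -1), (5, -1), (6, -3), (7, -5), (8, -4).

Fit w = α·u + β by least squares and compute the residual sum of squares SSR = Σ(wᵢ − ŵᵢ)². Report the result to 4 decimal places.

Normal-equation sums: Σu·u = 184, Σu = 30, Σ1 = 7.
For Xᵀw: Σu·w = -92, Σw = -10.
So XᵀX·[α, β]ᵀ = Xᵀw: [[184, 30]; [30, 7]]·[α, β]ᵀ = [-92, -10]ᵀ.
Δ = 184·7 − 30² = 388.
α = ((-92)·7 − 30·(-10))/388 = -86/97; β = (184·(-10) − 30·(-92))/388 = 230/97.
Residuals: 61/97, -47/97, -69/97, 103/97, -5/97, -113/97, 70/97; SSR = 402/97.

SSR = 4.1443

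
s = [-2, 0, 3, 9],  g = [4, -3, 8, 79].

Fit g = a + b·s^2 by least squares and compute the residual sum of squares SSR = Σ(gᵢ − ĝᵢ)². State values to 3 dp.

Setting ∂/∂a … = 0 gives: 4·a + 94·b = 88;  94·a + 6658·b = 6487.
Determinant 4·6658 − 94² = 17796.
a = (88·6658 − 94·6487)/17796 = -3979/2966; b = (4·6487 − 94·88)/17796 = 1473/1483.
Residuals: 4059/2966, -4919/2966, 1193/2966, -333/2966; SSR = 7115/1483.

SSR = 4.798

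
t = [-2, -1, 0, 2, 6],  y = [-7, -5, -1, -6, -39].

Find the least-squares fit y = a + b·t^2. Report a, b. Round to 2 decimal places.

From the data, Σ1 = 5, Σt^2 = 45, Σt^2·t^2 = 1329.
And Σy = -58, Σt^2·y = -1461.
Eliminating b: 1329·(row 1) − 45·(row 2) gives 4620·a = 1329·(-58) − 45·(-1461) = -11337, so a = -3779/1540.
Then b = ((-1461) − 45·(-3779/1540))/1329 = -313/308.

a = -2.45, b = -1.02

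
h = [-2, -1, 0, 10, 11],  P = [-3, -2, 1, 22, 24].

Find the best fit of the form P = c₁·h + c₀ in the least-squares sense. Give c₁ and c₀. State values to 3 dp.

c₁ = 2.114, c₀ = 0.789

The normal equations are: 226·c₁ + 18·c₀ = 492;  18·c₁ + 5·c₀ = 42.
Eliminating c₀: 5·(row 1) − 18·(row 2) gives 806·c₁ = 5·492 − 18·42 = 1704, so c₁ = 852/403.
Then c₀ = (42 − 18·(852/403))/5 = 318/403.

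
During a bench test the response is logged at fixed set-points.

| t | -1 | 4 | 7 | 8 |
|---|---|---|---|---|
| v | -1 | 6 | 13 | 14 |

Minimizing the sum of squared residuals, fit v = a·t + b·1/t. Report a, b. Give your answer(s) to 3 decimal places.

a = 1.782, b = -0.931

Setting ∂/∂a … = 0 gives: 130·a + 4·b = 228;  4·a + (3445/3136)·b = 171/28.
Eliminating b: (3445/3136)·(row 1) − 4·(row 2) gives (198837/1568)·a = (3445/3136)·228 − 4·(171/28) = 177213/784, so a = 118142/66279.
Then b = ((171/28) − 4·(118142/66279))/(3445/3136) = -61712/66279.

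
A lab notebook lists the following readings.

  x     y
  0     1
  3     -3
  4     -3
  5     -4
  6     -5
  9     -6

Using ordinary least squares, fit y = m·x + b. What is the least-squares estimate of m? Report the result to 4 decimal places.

m = -0.7692

Sums needed: Σx·x = 167, Σx = 27, Σ1 = 6.
For Aᵀy: Σx·y = -125, Σy = -20.
AᵀA·[m, b]ᵀ = Aᵀy becomes [[167, 27]; [27, 6]]·[m, b]ᵀ = [-125, -20]ᵀ.
det = 167·6 − 27² = 273.
m = ((-125)·6 − 27·(-20))/273 = -10/13; b = (167·(-20) − 27·(-125))/273 = 5/39.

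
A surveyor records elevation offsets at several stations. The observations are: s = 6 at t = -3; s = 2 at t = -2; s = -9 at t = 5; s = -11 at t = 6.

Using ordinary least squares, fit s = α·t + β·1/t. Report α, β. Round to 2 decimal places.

Setting ∂/∂α … = 0 gives: 74·α + 4·β = -133;  4·α + (193/450)·β = -199/30.
Determinant 74·(193/450) − 4² = 3541/225.
α = ((-133)·(193/450) − 4·(-199/30))/(3541/225) = -13729/7082; β = (74·(-199/30) − 4·(-133))/(3541/225) = 9255/3541.

α = -1.94, β = 2.61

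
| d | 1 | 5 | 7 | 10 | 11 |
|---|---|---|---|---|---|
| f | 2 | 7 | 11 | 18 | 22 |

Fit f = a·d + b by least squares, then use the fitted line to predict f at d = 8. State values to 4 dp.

Compute the Gram sums: Σd·d = 296, Σd = 34, Σ1 = 5.
And Σd·f = 536, Σf = 60.
Normal equations: [[296, 34]; [34, 5]]·[a, b]ᵀ = [536, 60]ᵀ.
det = 296·5 − 34² = 324.
a = (536·5 − 34·60)/324 = 160/81; b = (296·60 − 34·536)/324 = -116/81.
At d = 8: f̂ = (160/81)·(8) + (-116/81)·(1) = 388/27.

f̂ = 14.3704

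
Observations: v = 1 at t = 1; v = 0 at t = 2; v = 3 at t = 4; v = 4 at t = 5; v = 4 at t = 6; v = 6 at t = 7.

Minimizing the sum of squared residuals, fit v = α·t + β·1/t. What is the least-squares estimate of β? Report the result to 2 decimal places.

β = -0.41

Compute the Gram sums: Σt·t = 131, Σt·1/t = 6, Σ1/t·1/t = 247081/176400.
For Mᵀv: Σt·v = 99, Σ1/t·v = 1711/420.
MᵀM·[α, β]ᵀ = Mᵀv becomes [[131, 6]; [6, 247081/176400]]·[α, β]ᵀ = [99, 1711/420]ᵀ.
det = 131·(247081/176400) − 6² = 26017211/176400.
α = (99·(247081/176400) − 6·(1711/420))/(26017211/176400) = 20149299/26017211; β = (131·(1711/420) − 6·99)/(26017211/176400) = -10642380/26017211.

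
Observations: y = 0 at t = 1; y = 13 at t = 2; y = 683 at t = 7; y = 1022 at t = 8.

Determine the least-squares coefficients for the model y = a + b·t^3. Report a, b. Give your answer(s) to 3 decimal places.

a = -2.591, b = 2.000

Sums needed: Σ1 = 4, Σt^3 = 864, Σt^3·t^3 = 379858.
For Aᵀy: Σy = 1718, Σt^3·y = 757637.
Eliminating b: 379858·(row 1) − 864·(row 2) gives 772936·a = 379858·1718 − 864·757637 = -2002324, so a = -500581/193234.
Then b = (757637 − 864·(-500581/193234))/379858 = 386549/193234.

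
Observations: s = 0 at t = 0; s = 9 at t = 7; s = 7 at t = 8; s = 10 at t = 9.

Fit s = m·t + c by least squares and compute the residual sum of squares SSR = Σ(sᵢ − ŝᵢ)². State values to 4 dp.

Compute the Gram sums: Σt·t = 194, Σt = 24, Σ1 = 4.
For Aᵀs: Σt·s = 209, Σs = 26.
AᵀA·[m, c]ᵀ = Aᵀs becomes [[194, 24]; [24, 4]]·[m, c]ᵀ = [209, 26]ᵀ.
Δ = 194·4 − 24² = 200.
m = (209·4 − 24·26)/200 = 53/50; c = (194·26 − 24·209)/200 = 7/50.
Residuals: -7/50, 36/25, -81/50, 8/25; SSR = 241/50.

SSR = 4.8200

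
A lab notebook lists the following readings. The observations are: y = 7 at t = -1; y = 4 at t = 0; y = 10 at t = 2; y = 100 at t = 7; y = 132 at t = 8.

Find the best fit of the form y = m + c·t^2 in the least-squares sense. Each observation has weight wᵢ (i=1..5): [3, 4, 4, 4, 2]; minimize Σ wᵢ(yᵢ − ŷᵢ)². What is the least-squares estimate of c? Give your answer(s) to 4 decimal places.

MᵀWM·[m, c]ᵀ = MᵀWy reads: 17·m + 343·c = 741;  343·m + 17863·c = 36677.
(Σwᵢ·1 = 17, Σwᵢ·t^2 = 343, Σwᵢ·t^2·t^2 = 17863, Σwᵢ·y = 741, Σwᵢ·t^2·y = 36677.)
Determinant 17·17863 − 343² = 186022.
m = (741·17863 − 343·36677)/186022 = 328136/93011; c = (17·36677 − 343·741)/186022 = 184673/93011.

c = 1.9855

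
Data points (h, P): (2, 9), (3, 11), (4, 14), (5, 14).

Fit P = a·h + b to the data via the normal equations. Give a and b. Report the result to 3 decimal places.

Normal-equation sums: Σh·h = 54, Σh = 14, Σ1 = 4.
Right-hand side: Σh·P = 177, ΣP = 48.
Normal equations: [[54, 14]; [14, 4]]·[a, b]ᵀ = [177, 48]ᵀ.
Eliminating b: 4·(row 1) − 14·(row 2) gives 20·a = 4·177 − 14·48 = 36, so a = 9/5.
Then b = (48 − 14·(9/5))/4 = 57/10.

a = 1.800, b = 5.700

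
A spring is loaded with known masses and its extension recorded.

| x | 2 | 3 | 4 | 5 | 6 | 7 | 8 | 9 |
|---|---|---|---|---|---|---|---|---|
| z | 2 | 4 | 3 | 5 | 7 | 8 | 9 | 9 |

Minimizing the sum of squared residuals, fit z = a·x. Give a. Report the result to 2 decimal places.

a = 1.07

The normal equations are: 284·a = 304.
a = 304/284 = 1.07042.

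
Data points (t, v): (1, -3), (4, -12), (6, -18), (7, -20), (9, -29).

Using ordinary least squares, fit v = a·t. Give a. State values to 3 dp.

a = -3.060

Entries of AᵀA: Σt·t = 183.
For Aᵀv: Σt·v = -560.
Normal equations: [[183]]·[a]ᵀ = [-560]ᵀ.
Hence a = -560 / 183 ≈ -3.06011.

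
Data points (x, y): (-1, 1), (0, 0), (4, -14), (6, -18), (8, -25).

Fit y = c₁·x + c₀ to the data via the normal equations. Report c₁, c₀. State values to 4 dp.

With design matrix A, AᵀA = [[117, 17]; [17, 5]] and Aᵀy = [-365, -56]ᵀ.
det = 117·5 − 17² = 296.
c₁ = ((-365)·5 − 17·(-56))/296 = -873/296; c₀ = (117·(-56) − 17·(-365))/296 = -347/296.

c₁ = -2.9493, c₀ = -1.1723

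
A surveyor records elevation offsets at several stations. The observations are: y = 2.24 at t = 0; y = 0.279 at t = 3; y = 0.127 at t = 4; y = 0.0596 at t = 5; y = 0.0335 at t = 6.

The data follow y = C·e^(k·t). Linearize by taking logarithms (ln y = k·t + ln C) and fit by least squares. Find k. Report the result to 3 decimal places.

k = -0.710

With ln yᵢ as the transformed response and tᵢ as the regressor:
Σt = 18.0000, Σ(t)² = 86.0000, Σln y = -8.7499, Σt·ln y = -46.5617.
Equations: 86.0000·k + 18.0000·ln C = -46.5617;  18.0000·k + 5·ln C = -8.7499.
Slope k = (n·Σt·ln y − Σt·Σln y)/(n·Σ(t)² − (Σt)²) = (5·-46.5617 − 18.0000·-8.7499)/106.0000 = -0.71046; ln C = (Σln y − k·Σt)/n = 0.80768.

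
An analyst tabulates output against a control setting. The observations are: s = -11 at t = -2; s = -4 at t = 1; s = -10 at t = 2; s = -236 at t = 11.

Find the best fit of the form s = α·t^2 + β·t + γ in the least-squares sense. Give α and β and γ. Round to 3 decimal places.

From the data, Σt^2·t^2 = 14674, Σt^2·t = 1332, Σt^2 = 130, Σt·t = 130, Σt = 12, Σ1 = 4.
For Xᵀs: Σt^2·s = -28644, Σt·s = -2598, Σs = -261.
Normal equations: [[14674, 1332, 130]; [1332, 130, 12]; [130, 12, 4]]·[α, β, γ]ᵀ = [-28644, -2598, -261]ᵀ.
Row-reducing yields α = -61817/31614, β = 1511/5269, γ = -80959/31614.

α = -1.955, β = 0.287, γ = -2.561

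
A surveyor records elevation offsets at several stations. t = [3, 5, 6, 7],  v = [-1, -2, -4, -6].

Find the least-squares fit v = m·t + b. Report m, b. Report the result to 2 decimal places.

Forming XᵀX = [[119, 21]; [21, 4]] and Xᵀv = [-79, -13]ᵀ gives XᵀX·[m, b]ᵀ = Xᵀv.
Eliminating b: 4·(row 1) − 21·(row 2) gives 35·m = 4·(-79) − 21·(-13) = -43, so m = -43/35.
Then b = ((-13) − 21·(-43/35))/4 = 16/5.

m = -1.23, b = 3.20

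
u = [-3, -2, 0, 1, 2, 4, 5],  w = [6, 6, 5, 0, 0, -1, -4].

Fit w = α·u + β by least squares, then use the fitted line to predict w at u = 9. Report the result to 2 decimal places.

ŵ = -8.44

Compute the Gram sums: Σu·u = 59, Σu = 7, Σ1 = 7.
And Σu·w = -54, Σw = 12.
AᵀA·[α, β]ᵀ = Aᵀw becomes [[59, 7]; [7, 7]]·[α, β]ᵀ = [-54, 12]ᵀ.
Δ = 59·7 − 7² = 364.
α = ((-54)·7 − 7·12)/364 = -33/26; β = (59·12 − 7·(-54))/364 = 543/182.
At u = 9: ŵ = (-33/26)·(9) + (543/182)·(1) = -768/91.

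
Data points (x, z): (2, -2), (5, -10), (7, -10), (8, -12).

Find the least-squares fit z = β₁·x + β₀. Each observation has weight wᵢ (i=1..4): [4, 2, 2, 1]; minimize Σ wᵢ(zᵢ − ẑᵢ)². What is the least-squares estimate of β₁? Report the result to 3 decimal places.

The normal system AᵀWA·[β₁, β₀]ᵀ = AᵀWz is [[228, 40]; [40, 9]]·[β₁, β₀]ᵀ = [-352, -60]ᵀ.
Eliminating β₀: 9·(row 1) − 40·(row 2) gives 452·β₁ = 9·(-352) − 40·(-60) = -768, so β₁ = -192/113.
Then β₀ = ((-60) − 40·(-192/113))/9 = 100/113.

β₁ = -1.699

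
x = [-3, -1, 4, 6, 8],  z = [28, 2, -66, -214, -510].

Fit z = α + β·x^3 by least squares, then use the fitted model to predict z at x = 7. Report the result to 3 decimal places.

Compute the Gram sums: Σ1 = 5, Σx^3 = 764, Σx^3·x^3 = 313626.
Moment sums: Σz = -760, Σx^3·z = -312326.
So MᵀM·[α, β]ᵀ = Mᵀz: [[5, 764]; [764, 313626]]·[α, β]ᵀ = [-760, -312326]ᵀ.
Determinant 5·313626 − 764² = 984434.
α = ((-760)·313626 − 764·(-312326))/984434 = 130652/492217; β = (5·(-312326) − 764·(-760))/984434 = -490495/492217.
At x = 7: ẑ = (130652/492217)·(1) + (-490495/492217)·(343) = -168109133/492217.

ẑ = -341.535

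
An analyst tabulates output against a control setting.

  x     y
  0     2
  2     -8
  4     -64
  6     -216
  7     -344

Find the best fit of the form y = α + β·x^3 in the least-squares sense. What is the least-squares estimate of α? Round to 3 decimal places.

α = 0.867

Compute the Gram sums: Σ1 = 5, Σx^3 = 631, Σx^3·x^3 = 168465.
Moment sums: Σy = -630, Σx^3·y = -168808.
Δ = 5·168465 − 631² = 444164.
α = ((-630)·168465 − 631·(-168808))/444164 = 192449/222082; β = (5·(-168808) − 631·(-630))/444164 = -223255/222082.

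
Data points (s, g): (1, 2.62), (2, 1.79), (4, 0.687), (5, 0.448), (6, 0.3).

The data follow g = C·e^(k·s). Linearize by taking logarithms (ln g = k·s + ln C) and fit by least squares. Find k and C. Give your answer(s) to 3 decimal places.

With ln gᵢ as the transformed response and sᵢ as the regressor:
Σs = 18.0000, Σ(s)² = 82.0000, Σln g = -0.8370, Σs·ln g = -10.6127.
Equations: 82.0000·k + 18.0000·ln C = -10.6127;  18.0000·k + 5·ln C = -0.8370.
Slope k = (n·Σs·ln g − Σs·Σln g)/(n·Σ(s)² − (Σs)²) = (5·-10.6127 − 18.0000·-0.8370)/86.0000 = -0.44184; ln C = (Σln g − k·Σs)/n = 1.42323, so C = exp(1.42323) = 4.15051.

k = -0.442, C = 4.151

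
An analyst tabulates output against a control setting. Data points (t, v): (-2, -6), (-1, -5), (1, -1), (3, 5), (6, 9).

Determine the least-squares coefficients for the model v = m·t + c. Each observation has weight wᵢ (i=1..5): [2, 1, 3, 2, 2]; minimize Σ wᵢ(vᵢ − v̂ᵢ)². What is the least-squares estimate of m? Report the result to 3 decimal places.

MᵀWM·[m, c]ᵀ = MᵀWv reads: 102·m + 16·c = 164;  16·m + 10·c = 8.
(Σwᵢ·t·t = 102, Σwᵢ·t = 16, Σwᵢ·1 = 10, Σwᵢ·t·v = 164, Σwᵢ·v = 8.)
Δ = 102·10 − 16² = 764.
m = (164·10 − 16·8)/764 = 378/191; c = (102·8 − 16·164)/764 = -452/191.

m = 1.979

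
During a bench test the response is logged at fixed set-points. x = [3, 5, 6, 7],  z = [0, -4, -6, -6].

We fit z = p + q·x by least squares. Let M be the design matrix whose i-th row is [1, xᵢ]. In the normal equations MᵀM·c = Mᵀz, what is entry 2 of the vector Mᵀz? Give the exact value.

-98

Entry 2 ↔ basis x, so (Mᵀz)_{2} = Σᵢ (x)·zᵢ = (3)·(0) + (5)·(-4) + (6)·(-6) + (7)·(-6) = -98.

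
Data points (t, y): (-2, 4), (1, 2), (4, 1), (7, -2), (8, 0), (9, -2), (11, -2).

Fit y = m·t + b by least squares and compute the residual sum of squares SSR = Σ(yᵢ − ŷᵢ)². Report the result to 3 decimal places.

SSR = 3.767

Setting ∂/∂m … = 0 gives: 336·m + 38·b = -56;  38·m + 7·b = 1.
Determinant 336·7 − 38² = 908.
m = ((-56)·7 − 38·1)/908 = -215/454; b = (336·1 − 38·(-56))/908 = 616/227.
Residuals: 77/227, -109/454, 41/227, -635/454, 244/227, -205/454, 225/454; SSR = 855/227.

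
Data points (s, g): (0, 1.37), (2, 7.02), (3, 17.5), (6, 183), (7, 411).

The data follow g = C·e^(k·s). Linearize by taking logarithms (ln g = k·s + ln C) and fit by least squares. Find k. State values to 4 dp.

k = 0.8132

Taking logs, ln g = k·s + ln C, so regress ln g on s.
XᵀX = [[98.0000, 18.0000]; [18.0000, 5]], rhs = [85.8712, 16.3539]ᵀ  (here Σs = 18.0000, Σ(s)² = 98.0000, Σln g = 16.3539, Σs·ln g = 85.8712).
Solving (det = 166.0000): k = 0.81317, ln C = 0.34335.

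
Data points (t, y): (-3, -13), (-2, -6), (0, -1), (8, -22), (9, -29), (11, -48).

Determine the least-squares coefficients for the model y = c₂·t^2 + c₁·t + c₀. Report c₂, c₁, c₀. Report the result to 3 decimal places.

Setting ∂/∂c₂ … = 0 gives: 25395·c₂ + 2537·c₁ + 279·c₀ = -9706;  2537·c₂ + 279·c₁ + 23·c₀ = -914;  279·c₂ + 23·c₁ + 6·c₀ = -119.
(Σt^2·t^2 = 25395, Σt^2·t = 2537, Σt^2 = 279, Σt·t = 279, Σt = 23, Σ1 = 6, Σt^2·y = -9706, Σt·y = -914, Σy = -119.)
Solving the 3×3 system (Gaussian elimination) gives c₂ = -74629/130128, c₁ = 436167/216880, c₀ = -284519/325320.

c₂ = -0.574, c₁ = 2.011, c₀ = -0.875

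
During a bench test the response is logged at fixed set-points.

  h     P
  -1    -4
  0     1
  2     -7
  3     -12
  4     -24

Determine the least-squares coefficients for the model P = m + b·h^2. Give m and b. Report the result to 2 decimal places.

m = -0.65, b = -1.43

From the data, Σ1 = 5, Σh^2 = 30, Σh^2·h^2 = 354.
Moment sums: ΣP = -46, Σh^2·P = -524.
Normal equations: [[5, 30]; [30, 354]]·[m, b]ᵀ = [-46, -524]ᵀ.
det = 5·354 − 30² = 870.
m = ((-46)·354 − 30·(-524))/870 = -94/145; b = (5·(-524) − 30·(-46))/870 = -124/87.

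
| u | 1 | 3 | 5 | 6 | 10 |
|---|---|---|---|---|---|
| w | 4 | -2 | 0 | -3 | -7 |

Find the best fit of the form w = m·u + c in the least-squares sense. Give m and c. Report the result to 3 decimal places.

m = -1.087, c = 3.835

Compute the Gram sums: Σu·u = 171, Σu = 25, Σ1 = 5.
And Σu·w = -90, Σw = -8.
AᵀA·[m, c]ᵀ = Aᵀw becomes [[171, 25]; [25, 5]]·[m, c]ᵀ = [-90, -8]ᵀ.
Determinant 171·5 − 25² = 230.
m = ((-90)·5 − 25·(-8))/230 = -25/23; c = (171·(-8) − 25·(-90))/230 = 441/115.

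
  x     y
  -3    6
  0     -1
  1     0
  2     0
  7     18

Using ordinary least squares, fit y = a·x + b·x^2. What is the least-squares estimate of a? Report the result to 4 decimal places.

Normal-equation sums: Σx·x = 63, Σx·x^2 = 325, Σx^2·x^2 = 2499.
Right-hand side: Σx·y = 108, Σx^2·y = 936.
So AᵀA·[a, b]ᵀ = Aᵀy: [[63, 325]; [325, 2499]]·[a, b]ᵀ = [108, 936]ᵀ.
Determinant 63·2499 − 325² = 51812.
a = (108·2499 − 325·936)/51812 = -8577/12953; b = (63·936 − 325·108)/51812 = 5967/12953.

a = -0.6622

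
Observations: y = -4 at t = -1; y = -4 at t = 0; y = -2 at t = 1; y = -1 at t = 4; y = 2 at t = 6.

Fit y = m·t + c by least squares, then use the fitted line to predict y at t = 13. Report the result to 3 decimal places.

ŷ = 7.259

Entries of XᵀX: Σt·t = 54, Σt = 10, Σ1 = 5.
Moment sums: Σt·y = 10, Σy = -9.
Normal equations: [[54, 10]; [10, 5]]·[m, c]ᵀ = [10, -9]ᵀ.
Eliminating c: 5·(row 1) − 10·(row 2) gives 170·m = 5·10 − 10·(-9) = 140, so m = 14/17.
Then c = ((-9) − 10·(14/17))/5 = -293/85.
At t = 13: ŷ = (14/17)·(13) + (-293/85)·(1) = 617/85.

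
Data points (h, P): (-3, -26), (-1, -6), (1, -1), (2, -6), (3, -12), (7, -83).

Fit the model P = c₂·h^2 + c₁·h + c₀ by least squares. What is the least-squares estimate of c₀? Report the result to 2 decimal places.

The normal system MᵀM·[c₂, c₁, c₀]ᵀ = MᵀP is [[2581, 351, 73]; [351, 73, 9]; [73, 9, 6]]·[c₂, c₁, c₀]ᵀ = [-4440, -546, -134]ᵀ.
Inverting the 3×3 Gram matrix, [c₂, c₁, c₀]ᵀ = [-35939/18172, 40503/18172, -14669/9086]ᵀ.

c₀ = -1.61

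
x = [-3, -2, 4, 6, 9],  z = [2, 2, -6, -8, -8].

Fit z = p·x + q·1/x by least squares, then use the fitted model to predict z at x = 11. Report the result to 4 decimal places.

Sums needed: Σx·x = 146, Σx·1/x = 5, Σ1/x·1/x = 601/1296.
And Σx·z = -154, Σ1/x·z = -97/18.
Normal equations: [[146, 5]; [5, 601/1296]]·[p, q]ᵀ = [-154, -97/18]ᵀ.
det = 146·(601/1296) − 5² = 27673/648.
p = ((-154)·(601/1296) − 5·(-97/18))/(27673/648) = -28817/27673; q = (146·(-97/18) − 5·(-154))/(27673/648) = -10872/27673.
At x = 11: ẑ = (-28817/27673)·(11) + (-10872/27673)·(1/11) = -3497729/304403.

ẑ = -11.4905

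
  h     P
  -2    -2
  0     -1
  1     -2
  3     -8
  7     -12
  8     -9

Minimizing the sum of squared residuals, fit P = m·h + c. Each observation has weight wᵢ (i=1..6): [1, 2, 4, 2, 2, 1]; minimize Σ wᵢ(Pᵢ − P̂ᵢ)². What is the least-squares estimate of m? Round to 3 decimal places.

m = -1.235

The normal system MᵀWM·[m, c]ᵀ = MᵀWP is [[188, 30]; [30, 12]]·[m, c]ᵀ = [-292, -61]ᵀ.
Eliminating c: 12·(row 1) − 30·(row 2) gives 1356·m = 12·(-292) − 30·(-61) = -1674, so m = -279/226.
Then c = ((-61) − 30·(-279/226))/12 = -677/339.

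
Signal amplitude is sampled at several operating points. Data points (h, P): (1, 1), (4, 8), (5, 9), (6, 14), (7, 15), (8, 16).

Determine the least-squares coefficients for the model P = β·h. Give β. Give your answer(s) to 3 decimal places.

β = 2.068

Forming XᵀX = [[191]] and XᵀP = [395]ᵀ gives XᵀX·[β]ᵀ = XᵀP.
β = 395/191 = 2.06806.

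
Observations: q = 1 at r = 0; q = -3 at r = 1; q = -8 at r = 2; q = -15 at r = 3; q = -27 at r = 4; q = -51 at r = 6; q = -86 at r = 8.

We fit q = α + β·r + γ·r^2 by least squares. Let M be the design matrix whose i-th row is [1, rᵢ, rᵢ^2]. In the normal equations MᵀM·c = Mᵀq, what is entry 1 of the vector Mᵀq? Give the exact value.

-189

Entry 1 ↔ basis 1, so (Mᵀq)_{1} = Σᵢ qᵢ = (1)·(1) + (1)·(-3) + (1)·(-8) + (1)·(-15) + (1)·(-27) + (1)·(-51) + (1)·(-86) = -189.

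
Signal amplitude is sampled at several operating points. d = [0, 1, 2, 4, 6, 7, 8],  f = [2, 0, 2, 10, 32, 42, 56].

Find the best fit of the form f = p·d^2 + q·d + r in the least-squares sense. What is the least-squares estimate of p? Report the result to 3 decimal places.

p = 1.104

The normal system AᵀA·[p, q, r]ᵀ = Aᵀf is [[8066, 1144, 170]; [1144, 170, 28]; [170, 28, 7]]·[p, q, r]ᵀ = [6962, 978, 144]ᵀ.
Inverting the 3×3 Gram matrix, [p, q, r]ᵀ = [871/789, -43483/22881, 10398/7627]ᵀ.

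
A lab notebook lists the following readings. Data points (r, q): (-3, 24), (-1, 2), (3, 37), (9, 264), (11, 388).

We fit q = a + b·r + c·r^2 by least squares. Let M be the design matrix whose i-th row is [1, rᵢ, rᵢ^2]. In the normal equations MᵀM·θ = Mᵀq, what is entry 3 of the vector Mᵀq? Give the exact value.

Entry 3 ↔ basis r^2, so (Mᵀq)_{3} = Σᵢ (r^2)·qᵢ = (9)·(24) + (1)·(2) + (9)·(37) + (81)·(264) + (121)·(388) = 68883.

68883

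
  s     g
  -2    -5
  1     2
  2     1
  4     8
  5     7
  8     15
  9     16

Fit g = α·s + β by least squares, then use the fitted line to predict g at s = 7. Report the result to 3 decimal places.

MᵀM·[α, β]ᵀ = Mᵀg reads: 195·α + 27·β = 345;  27·α + 7·β = 44.
Eliminating β: 7·(row 1) − 27·(row 2) gives 636·α = 7·345 − 27·44 = 1227, so α = 409/212.
Then β = (44 − 27·(409/212))/7 = -245/212.
At s = 7: ĝ = (409/212)·(7) + (-245/212)·(1) = 1309/106.

ĝ = 12.349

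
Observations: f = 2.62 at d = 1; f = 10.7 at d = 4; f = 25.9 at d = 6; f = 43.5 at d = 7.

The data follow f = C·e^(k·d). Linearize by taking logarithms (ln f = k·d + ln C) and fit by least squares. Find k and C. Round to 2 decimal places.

k = 0.46, C = 1.65

With ln fᵢ as the transformed response and dᵢ as the regressor:
Over the data: Σd = 18.0000, Σ(d)² = 102.0000, Σln f = 10.3604, Σd·ln f = 56.3789.
Normal system: [[102.0000, 18.0000]; [18.0000, 4]]·[k, ln C]ᵀ = [56.3789, 10.3604]ᵀ.
Δ = 102.0000·4 − (18.0000)² = 84.0000; k = (56.3789·4 − 18.0000·10.3604)/84.0000 = 0.46462, ln C = (102.0000·10.3604 − 18.0000·56.3789)/84.0000 = 0.49931, so C = exp(0.49931) = 1.64759.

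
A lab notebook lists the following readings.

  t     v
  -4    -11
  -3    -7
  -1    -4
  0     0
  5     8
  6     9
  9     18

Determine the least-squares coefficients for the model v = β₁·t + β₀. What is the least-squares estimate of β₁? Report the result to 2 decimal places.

With design matrix X, XᵀX = [[168, 12]; [12, 7]] and Xᵀv = [325, 13]ᵀ.
det = 168·7 − 12² = 1032.
β₁ = (325·7 − 12·13)/1032 = 2119/1032; β₀ = (168·13 − 12·325)/1032 = -143/86.

β₁ = 2.05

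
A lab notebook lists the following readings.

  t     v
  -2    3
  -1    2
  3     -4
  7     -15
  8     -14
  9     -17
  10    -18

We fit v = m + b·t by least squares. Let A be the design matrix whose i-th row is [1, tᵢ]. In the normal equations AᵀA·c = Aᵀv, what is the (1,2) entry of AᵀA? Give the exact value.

Row 1 ↔ basis 1, column 2 ↔ basis t, so (AᵀA)_{1,2} = Σᵢ t = (1)·(-2) + (1)·(-1) + (1)·(3) + (1)·(7) + (1)·(8) + (1)·(9) + (1)·(10) = 34.

34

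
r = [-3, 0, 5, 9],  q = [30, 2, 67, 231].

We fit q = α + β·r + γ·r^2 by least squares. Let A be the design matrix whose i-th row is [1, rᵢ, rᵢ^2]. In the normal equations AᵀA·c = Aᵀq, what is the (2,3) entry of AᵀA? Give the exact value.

827

Row 2 ↔ basis r, column 3 ↔ basis r^2, so (AᵀA)_{2,3} = Σᵢ (r)·(r^2) = (-3)·(9) + (0)·(0) + (5)·(25) + (9)·(81) = 827.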